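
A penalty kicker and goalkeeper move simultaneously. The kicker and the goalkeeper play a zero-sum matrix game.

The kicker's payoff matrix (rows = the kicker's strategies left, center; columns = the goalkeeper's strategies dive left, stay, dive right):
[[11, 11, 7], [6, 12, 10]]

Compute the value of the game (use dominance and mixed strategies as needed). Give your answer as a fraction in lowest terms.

Column stay is strictly dominated by dive right for the goalkeeper (it gives the kicker more in every row).
The remaining 2×2 game on (left, center) × (dive left, dive right) has no saddle point. Let the kicker play left with probability p; indifference gives 11p + 6(1−p) = 7p + 10(1−p), so p = 1/2.
Similarly the goalkeeper's optimal q on dive left is 3/8, and the value is 11·(3/8) + (7)·(5/8) = 17/2.

17/2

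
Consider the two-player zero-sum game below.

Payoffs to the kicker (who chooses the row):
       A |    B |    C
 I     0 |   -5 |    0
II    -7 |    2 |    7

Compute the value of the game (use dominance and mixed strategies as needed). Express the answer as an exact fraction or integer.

Column C is strictly dominated by B for the goalkeeper (it gives the kicker more in every row).
The remaining 2×2 game on (I, II) × (A, B) has no saddle point. Let the kicker play I with probability p; indifference gives −7(1−p) = −5p + 2(1−p), so p = 9/14.
Similarly the goalkeeper's optimal q on A is 1/2, and the value is 0·(1/2) + (-5)·(1/2) = -5/2.

-5/2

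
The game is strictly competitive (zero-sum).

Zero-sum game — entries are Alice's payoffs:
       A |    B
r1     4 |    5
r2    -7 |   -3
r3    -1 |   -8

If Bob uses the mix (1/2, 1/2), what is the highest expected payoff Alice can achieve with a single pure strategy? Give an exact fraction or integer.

r1: (4)·(1/2) + (5)·(1/2) = 9/2.
r2: (-7)·(1/2) + (-3)·(1/2) = -5.
r3: (-1)·(1/2) + (-8)·(1/2) = -9/2.
The best pure response is r1 with expected payoff 9/2.

9/2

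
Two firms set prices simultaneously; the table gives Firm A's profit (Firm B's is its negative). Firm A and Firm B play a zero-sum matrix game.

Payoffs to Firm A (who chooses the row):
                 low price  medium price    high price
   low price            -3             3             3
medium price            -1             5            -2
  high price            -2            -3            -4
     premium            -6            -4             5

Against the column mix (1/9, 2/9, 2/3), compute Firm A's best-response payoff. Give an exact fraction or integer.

low price: (-3)·(1/9) + (3)·(2/9) + (3)·(2/3) = 7/3.
medium price: (-1)·(1/9) + (5)·(2/9) + (-2)·(2/3) = -1/3.
high price: (-2)·(1/9) + (-3)·(2/9) + (-4)·(2/3) = -32/9.
premium: (-6)·(1/9) + (-4)·(2/9) + (5)·(2/3) = 16/9.
The best pure response is low price with expected payoff 7/3.

7/3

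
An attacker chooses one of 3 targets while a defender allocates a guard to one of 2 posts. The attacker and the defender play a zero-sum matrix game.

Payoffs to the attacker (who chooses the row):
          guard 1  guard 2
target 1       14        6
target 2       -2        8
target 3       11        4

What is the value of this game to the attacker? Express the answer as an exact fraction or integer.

62/9

Row target 3 is strictly dominated by row target 1, so the attacker never plays it.
The remaining 2×2 game on (target 1, target 2) × (guard 1, guard 2) has no saddle point. Let the attacker play target 1 with probability p; indifference gives 14p − 2(1−p) = 6p + 8(1−p), so p = 5/9.
Similarly the defender's optimal q on guard 1 is 1/9, and the value is 14·(1/9) + (6)·(8/9) = 62/9.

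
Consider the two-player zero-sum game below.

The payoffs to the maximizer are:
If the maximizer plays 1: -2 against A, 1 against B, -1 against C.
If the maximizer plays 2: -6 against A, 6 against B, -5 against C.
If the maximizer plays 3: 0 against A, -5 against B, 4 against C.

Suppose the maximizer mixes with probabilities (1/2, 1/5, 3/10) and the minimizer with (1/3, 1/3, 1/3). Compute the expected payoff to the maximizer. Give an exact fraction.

-23/30

Against (1/3, 1/3, 1/3), each row's expected payoff is 1: -2/3; 2: -5/3; 3: -1/3.
Taking the (1/2, 1/5, 3/10)-weighted average: (1/2)·(-2/3) + (1/5)·(-5/3) + (3/10)·(-1/3) = -23/30.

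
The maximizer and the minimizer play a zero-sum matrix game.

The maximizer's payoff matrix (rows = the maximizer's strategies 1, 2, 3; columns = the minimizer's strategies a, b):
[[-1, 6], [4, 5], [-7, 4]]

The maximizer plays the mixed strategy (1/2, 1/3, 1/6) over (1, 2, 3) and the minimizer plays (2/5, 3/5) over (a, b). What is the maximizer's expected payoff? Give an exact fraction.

Against (2/5, 3/5), each row's expected payoff is 1: 16/5; 2: 23/5; 3: -2/5.
Taking the (1/2, 1/3, 1/6)-weighted average: (1/2)·(16/5) + (1/3)·(23/5) + (1/6)·(-2/5) = 46/15.

46/15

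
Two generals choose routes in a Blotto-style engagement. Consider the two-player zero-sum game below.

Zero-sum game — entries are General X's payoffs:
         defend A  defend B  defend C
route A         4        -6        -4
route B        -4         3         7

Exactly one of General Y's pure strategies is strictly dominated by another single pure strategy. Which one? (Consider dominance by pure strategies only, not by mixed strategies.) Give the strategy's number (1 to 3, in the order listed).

3

General Y prefers columns that give General X less. Compare defend C with defend B: -6 < -4, 3 < 7.
So defend B strictly dominates defend C for General Y; defend C is strictly dominated.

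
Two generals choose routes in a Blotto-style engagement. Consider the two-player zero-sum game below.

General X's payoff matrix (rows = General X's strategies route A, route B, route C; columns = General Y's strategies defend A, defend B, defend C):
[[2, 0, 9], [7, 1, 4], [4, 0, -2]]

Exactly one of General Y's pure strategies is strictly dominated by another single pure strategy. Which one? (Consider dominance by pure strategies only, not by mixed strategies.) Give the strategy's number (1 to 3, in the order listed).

1

General Y prefers columns that give General X less. Compare defend A with defend B: 0 < 2, 1 < 7, 0 < 4.
So defend B strictly dominates defend A for General Y; defend A is strictly dominated.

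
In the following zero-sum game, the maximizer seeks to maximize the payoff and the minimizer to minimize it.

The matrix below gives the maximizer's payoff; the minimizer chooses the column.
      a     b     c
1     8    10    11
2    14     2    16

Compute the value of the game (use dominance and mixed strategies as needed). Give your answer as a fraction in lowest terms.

62/7

Column c is strictly dominated by a for the minimizer (it gives the maximizer more in every row).
The remaining 2×2 game on (1, 2) × (a, b) has no saddle point. Let the maximizer play 1 with probability p; indifference gives 8p + 14(1−p) = 10p + 2(1−p), so p = 6/7.
Similarly the minimizer's optimal q on a is 4/7, and the value is 8·(4/7) + (10)·(3/7) = 62/7.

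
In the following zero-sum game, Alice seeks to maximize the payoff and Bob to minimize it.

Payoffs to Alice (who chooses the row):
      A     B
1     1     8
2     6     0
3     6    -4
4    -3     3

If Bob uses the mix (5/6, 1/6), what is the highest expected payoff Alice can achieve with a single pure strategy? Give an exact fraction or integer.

1: (1)·(5/6) + (8)·(1/6) = 13/6.
2: (6)·(5/6) + (0)·(1/6) = 5.
3: (6)·(5/6) + (-4)·(1/6) = 13/3.
4: (-3)·(5/6) + (3)·(1/6) = -2.
The best pure response is 2 with expected payoff 5.

5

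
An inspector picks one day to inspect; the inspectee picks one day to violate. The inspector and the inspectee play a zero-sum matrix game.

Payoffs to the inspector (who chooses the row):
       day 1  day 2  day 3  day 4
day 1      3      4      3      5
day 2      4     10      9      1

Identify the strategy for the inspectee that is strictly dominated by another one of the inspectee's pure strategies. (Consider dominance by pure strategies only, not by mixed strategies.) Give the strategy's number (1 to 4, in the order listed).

2

The inspectee prefers columns that give the inspector less. Compare day 2 with day 1: 3 < 4, 4 < 10.
So day 1 strictly dominates day 2 for the inspectee; day 2 is strictly dominated.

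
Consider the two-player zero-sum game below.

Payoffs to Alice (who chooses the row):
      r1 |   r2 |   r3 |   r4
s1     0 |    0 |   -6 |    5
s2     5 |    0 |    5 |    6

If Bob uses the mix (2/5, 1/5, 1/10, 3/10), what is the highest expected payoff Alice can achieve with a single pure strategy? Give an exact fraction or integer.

43/10

s1: (0)·(2/5) + (0)·(1/5) + (-6)·(1/10) + (5)·(3/10) = 9/10.
s2: (5)·(2/5) + (0)·(1/5) + (5)·(1/10) + (6)·(3/10) = 43/10.
The best pure response is s2 with expected payoff 43/10.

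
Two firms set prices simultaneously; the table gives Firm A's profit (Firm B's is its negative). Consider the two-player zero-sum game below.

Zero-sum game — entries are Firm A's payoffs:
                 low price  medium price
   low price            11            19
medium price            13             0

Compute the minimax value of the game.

247/21

Row minima are 11 and 0, so Firm A's maximin is 11; column maxima are 13 and 19, so Firm B's minimax is 13. These differ, so the equilibrium is in mixed strategies.
Let Firm A play low price with probability p. Firm B is indifferent when 11p + 13(1−p) = 19p, giving p = 13/21.
Let Firm B play low price with probability q. Firm A is indifferent when 11q + 19(1−q) = 13q, giving q = 19/21.
The value is 11·(19/21) + (19)·(2/21) = 247/21.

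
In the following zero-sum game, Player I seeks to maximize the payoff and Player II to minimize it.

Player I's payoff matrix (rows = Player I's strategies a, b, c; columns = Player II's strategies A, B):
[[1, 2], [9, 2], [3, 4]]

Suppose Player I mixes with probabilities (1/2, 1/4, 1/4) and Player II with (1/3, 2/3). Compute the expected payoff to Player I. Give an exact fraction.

Against (1/3, 2/3), each row's expected payoff is a: 5/3; b: 13/3; c: 11/3.
Taking the (1/2, 1/4, 1/4)-weighted average: (1/2)·(5/3) + (1/4)·(13/3) + (1/4)·(11/3) = 17/6.

17/6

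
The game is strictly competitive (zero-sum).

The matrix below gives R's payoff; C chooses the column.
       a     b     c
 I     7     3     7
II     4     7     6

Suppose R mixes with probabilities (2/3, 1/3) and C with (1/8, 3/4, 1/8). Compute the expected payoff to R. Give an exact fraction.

Against (1/8, 3/4, 1/8), each row's expected payoff is I: 4; II: 13/2.
Taking the (2/3, 1/3)-weighted average: (2/3)·(4) + (1/3)·(13/2) = 29/6.

29/6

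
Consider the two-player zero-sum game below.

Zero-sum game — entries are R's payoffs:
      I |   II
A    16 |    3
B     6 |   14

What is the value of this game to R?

Row minima are 3 and 6, so R's maximin is 6; column maxima are 16 and 14, so C's minimax is 14. These differ, so the equilibrium is in mixed strategies.
Let R play A with probability p. C is indifferent when 16p + 6(1−p) = 3p + 14(1−p), giving p = 8/21.
Let C play I with probability q. R is indifferent when 16q + 3(1−q) = 6q + 14(1−q), giving q = 11/21.
The value is 16·(11/21) + (3)·(10/21) = 206/21.

206/21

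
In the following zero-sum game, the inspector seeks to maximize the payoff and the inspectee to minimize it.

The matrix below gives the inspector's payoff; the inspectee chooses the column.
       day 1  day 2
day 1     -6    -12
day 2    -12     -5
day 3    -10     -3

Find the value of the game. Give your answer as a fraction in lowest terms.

Row day 2 is strictly dominated by row day 3, so the inspector never plays it.
The remaining 2×2 game on (day 1, day 3) × (day 1, day 2) has no saddle point. Let the inspector play day 1 with probability p; indifference gives −6p − 10(1−p) = −12p − 3(1−p), so p = 7/13.
Similarly the inspectee's optimal q on day 1 is 9/13, and the value is -6·(9/13) + (-12)·(4/13) = -102/13.

-102/13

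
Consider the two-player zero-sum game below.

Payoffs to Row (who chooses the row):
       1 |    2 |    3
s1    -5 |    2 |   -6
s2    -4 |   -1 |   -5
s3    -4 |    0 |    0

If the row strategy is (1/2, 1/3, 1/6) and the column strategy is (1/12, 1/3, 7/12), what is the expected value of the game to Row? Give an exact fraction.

Against (1/12, 1/3, 7/12), each row's expected payoff is s1: -13/4; s2: -43/12; s3: -1/3.
Taking the (1/2, 1/3, 1/6)-weighted average: (1/2)·(-13/4) + (1/3)·(-43/12) + (1/6)·(-1/3) = -23/8.

-23/8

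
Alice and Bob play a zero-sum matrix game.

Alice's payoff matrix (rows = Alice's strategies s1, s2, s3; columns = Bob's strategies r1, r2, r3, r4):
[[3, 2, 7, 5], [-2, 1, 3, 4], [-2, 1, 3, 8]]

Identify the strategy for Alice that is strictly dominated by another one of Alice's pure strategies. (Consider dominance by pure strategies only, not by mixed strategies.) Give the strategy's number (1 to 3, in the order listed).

2

Compare s2 with s1: 3 > -2, 2 > 1, 7 > 3, 5 > 4.
So s1 strictly dominates s2 for Alice; s2 is strictly dominated.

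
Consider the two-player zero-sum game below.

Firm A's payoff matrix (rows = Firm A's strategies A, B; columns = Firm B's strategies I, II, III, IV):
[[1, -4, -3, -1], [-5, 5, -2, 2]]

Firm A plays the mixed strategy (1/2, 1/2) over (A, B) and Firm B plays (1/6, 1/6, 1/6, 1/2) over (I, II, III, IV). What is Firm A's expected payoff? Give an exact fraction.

Against (1/6, 1/6, 1/6, 1/2), each row's expected payoff is A: -3/2; B: 2/3.
Taking the (1/2, 1/2)-weighted average: (1/2)·(-3/2) + (1/2)·(2/3) = -5/12.

-5/12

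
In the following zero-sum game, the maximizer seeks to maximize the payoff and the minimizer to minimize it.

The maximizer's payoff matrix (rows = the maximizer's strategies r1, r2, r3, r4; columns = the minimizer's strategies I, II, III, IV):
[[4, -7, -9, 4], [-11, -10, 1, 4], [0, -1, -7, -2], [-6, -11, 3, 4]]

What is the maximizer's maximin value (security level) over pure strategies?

-7

The worst-case payoff for each row is r1: -9, r2: -11, r3: -7, r4: -11.
The best of these is -7.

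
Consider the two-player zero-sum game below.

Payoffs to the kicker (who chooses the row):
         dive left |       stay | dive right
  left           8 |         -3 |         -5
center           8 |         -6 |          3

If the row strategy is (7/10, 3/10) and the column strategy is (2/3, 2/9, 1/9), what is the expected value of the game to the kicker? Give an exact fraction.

188/45

Against (2/3, 2/9, 1/9), each row's expected payoff is left: 37/9; center: 13/3.
Taking the (7/10, 3/10)-weighted average: (7/10)·(37/9) + (3/10)·(13/3) = 188/45.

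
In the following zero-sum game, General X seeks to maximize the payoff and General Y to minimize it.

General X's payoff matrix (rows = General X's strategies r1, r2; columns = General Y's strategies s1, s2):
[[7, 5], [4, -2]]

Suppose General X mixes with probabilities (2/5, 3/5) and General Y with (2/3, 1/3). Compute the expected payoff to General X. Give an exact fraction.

Against (2/3, 1/3), each row's expected payoff is r1: 19/3; r2: 2.
Taking the (2/5, 3/5)-weighted average: (2/5)·(19/3) + (3/5)·(2) = 56/15.

56/15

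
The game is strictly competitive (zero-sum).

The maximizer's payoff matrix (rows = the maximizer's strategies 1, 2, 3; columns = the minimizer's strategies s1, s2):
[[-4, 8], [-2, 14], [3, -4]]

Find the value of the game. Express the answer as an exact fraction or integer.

Row 1 is strictly dominated by row 2, so the maximizer never plays it.
The remaining 2×2 game on (2, 3) × (s1, s2) has no saddle point. Let the maximizer play 2 with probability p; indifference gives −2p + 3(1−p) = 14p − 4(1−p), so p = 7/23.
Similarly the minimizer's optimal q on s1 is 18/23, and the value is -2·(18/23) + (14)·(5/23) = 34/23.

34/23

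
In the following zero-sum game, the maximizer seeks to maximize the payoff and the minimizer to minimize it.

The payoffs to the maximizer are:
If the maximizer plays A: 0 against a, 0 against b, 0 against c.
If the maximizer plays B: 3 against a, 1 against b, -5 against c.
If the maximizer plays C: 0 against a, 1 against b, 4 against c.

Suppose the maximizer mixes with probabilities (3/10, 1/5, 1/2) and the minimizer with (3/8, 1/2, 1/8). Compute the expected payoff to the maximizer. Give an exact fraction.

Against (3/8, 1/2, 1/8), each row's expected payoff is A: 0; B: 1; C: 1.
Taking the (3/10, 1/5, 1/2)-weighted average: (3/10)·(0) + (1/5)·(1) + (1/2)·(1) = 7/10.

7/10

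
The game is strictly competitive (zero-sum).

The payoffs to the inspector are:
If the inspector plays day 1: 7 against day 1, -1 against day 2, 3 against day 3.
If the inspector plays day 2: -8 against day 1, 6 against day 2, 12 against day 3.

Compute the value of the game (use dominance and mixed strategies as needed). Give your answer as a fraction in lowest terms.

Column day 3 is strictly dominated by day 2 for the inspectee (it gives the inspector more in every row).
The remaining 2×2 game on (day 1, day 2) × (day 1, day 2) has no saddle point. Let the inspector play day 1 with probability p; indifference gives 7p − 8(1−p) = −p + 6(1−p), so p = 7/11.
Similarly the inspectee's optimal q on day 1 is 7/22, and the value is 7·(7/22) + (-1)·(15/22) = 17/11.

17/11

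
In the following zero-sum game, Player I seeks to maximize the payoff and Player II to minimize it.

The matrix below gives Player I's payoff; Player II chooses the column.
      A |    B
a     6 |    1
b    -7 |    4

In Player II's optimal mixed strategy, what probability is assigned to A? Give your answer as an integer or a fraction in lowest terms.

Row minima are 1 and -7, so Player I's maximin is 1; column maxima are 6 and 4, so Player II's minimax is 4. These differ, so the equilibrium is in mixed strategies.
Let Player II play A with probability q. Player I is indifferent when 6q + (1−q) = −7q + 4(1−q), giving q = 3/16.

3/16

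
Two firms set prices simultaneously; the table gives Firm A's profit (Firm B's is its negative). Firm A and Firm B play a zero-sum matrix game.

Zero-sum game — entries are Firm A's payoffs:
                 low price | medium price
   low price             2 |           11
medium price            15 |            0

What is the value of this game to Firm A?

55/8

Row minima are 2 and 0, so Firm A's maximin is 2; column maxima are 15 and 11, so Firm B's minimax is 11. These differ, so the equilibrium is in mixed strategies.
Let Firm A play low price with probability p. Firm B is indifferent when 2p + 15(1−p) = 11p, giving p = 5/8.
Let Firm B play low price with probability q. Firm A is indifferent when 2q + 11(1−q) = 15q, giving q = 11/24.
The value is 2·(11/24) + (11)·(13/24) = 55/8.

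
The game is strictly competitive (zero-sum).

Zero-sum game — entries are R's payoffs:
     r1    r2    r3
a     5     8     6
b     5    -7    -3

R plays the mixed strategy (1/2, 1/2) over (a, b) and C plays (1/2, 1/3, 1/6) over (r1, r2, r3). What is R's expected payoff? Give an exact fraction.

35/12

Against (1/2, 1/3, 1/6), each row's expected payoff is a: 37/6; b: -1/3.
Taking the (1/2, 1/2)-weighted average: (1/2)·(37/6) + (1/2)·(-1/3) = 35/12.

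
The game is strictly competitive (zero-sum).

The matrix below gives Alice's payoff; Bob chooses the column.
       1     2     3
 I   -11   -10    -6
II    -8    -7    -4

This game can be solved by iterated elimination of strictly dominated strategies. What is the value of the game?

-8

Row I is strictly dominated by row II (-8>-11, -7>-10, -4>-6); eliminate I.
Column 2 is strictly dominated by 1 for Bob (-8<-7); eliminate 2.
Column 3 is strictly dominated by 1 for Bob (-8<-4); eliminate 3.
Only (II, 1) remains, with payoff -8.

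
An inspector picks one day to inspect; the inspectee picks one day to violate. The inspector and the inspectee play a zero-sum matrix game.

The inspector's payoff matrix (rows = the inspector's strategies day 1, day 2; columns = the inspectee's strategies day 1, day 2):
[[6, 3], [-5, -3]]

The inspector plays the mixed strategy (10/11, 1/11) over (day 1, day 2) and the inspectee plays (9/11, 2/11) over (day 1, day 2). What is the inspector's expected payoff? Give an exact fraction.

Against (9/11, 2/11), each row's expected payoff is day 1: 60/11; day 2: -51/11.
Taking the (10/11, 1/11)-weighted average: (10/11)·(60/11) + (1/11)·(-51/11) = 549/121.

549/121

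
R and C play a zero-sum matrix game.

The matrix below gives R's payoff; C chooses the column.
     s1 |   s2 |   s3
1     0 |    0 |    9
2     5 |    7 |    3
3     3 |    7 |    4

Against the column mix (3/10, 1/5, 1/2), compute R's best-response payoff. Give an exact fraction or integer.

1: (0)·(3/10) + (0)·(1/5) + (9)·(1/2) = 9/2.
2: (5)·(3/10) + (7)·(1/5) + (3)·(1/2) = 22/5.
3: (3)·(3/10) + (7)·(1/5) + (4)·(1/2) = 43/10.
The best pure response is 1 with expected payoff 9/2.

9/2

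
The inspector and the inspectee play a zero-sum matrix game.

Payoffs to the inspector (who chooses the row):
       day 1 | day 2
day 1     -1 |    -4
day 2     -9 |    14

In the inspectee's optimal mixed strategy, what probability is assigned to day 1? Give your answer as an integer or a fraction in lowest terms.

Row minima are -4 and -9, so the inspector's maximin is -4; column maxima are -1 and 14, so the inspectee's minimax is -1. These differ, so the equilibrium is in mixed strategies.
Let the inspectee play day 1 with probability q. The inspector is indifferent when −q − 4(1−q) = −9q + 14(1−q), giving q = 9/13.

9/13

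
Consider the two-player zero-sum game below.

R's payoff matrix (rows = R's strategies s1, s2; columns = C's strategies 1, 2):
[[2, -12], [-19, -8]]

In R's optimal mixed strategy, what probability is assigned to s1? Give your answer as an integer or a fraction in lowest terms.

Row minima are -12 and -19, so R's maximin is -12; column maxima are 2 and -8, so C's minimax is -8. These differ, so the equilibrium is in mixed strategies.
Let R play s1 with probability p. C is indifferent when 2p − 19(1−p) = −12p − 8(1−p), giving p = 11/25.

11/25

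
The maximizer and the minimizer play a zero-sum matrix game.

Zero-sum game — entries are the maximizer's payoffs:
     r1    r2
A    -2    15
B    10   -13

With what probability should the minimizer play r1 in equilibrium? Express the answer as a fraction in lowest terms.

7/10

Row minima are -2 and -13, so the maximizer's maximin is -2; column maxima are 10 and 15, so the minimizer's minimax is 10. These differ, so the equilibrium is in mixed strategies.
Let the minimizer play r1 with probability q. The maximizer is indifferent when −2q + 15(1−q) = 10q − 13(1−q), giving q = 7/10.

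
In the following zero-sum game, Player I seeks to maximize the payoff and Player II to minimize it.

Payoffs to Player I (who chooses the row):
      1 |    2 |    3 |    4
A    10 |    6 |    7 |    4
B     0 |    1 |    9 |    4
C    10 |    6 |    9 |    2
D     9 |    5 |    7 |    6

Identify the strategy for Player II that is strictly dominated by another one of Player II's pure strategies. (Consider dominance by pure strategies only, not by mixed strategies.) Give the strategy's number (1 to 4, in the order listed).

Player II prefers columns that give Player I less. Compare 3 with 2: 6 < 7, 1 < 9, 6 < 9, 5 < 7.
So 2 strictly dominates 3 for Player II; 3 is strictly dominated.

3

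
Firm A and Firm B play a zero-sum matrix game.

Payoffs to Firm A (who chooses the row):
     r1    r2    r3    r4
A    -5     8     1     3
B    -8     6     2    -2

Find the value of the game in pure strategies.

-5

Row minima: -5, -8 → Firm A's maximin is -5.
Column maxima: -5, 8, 2, 3 → Firm B's minimax is -5.
They coincide at (A, r1), so the value is -5.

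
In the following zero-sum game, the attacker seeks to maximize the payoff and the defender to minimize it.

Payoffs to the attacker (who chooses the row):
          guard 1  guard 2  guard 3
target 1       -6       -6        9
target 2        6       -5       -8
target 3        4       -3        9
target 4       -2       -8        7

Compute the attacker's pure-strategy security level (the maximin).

The worst-case payoff for each row is target 1: -6, target 2: -8, target 3: -3, target 4: -8.
The best of these is -3.

-3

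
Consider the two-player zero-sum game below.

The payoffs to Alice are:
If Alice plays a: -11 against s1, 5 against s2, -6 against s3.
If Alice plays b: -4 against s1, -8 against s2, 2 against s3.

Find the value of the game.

Column s3 is strictly dominated by s1 for Bob (it gives Alice more in every row).
The remaining 2×2 game on (a, b) × (s1, s2) has no saddle point. Let Alice play a with probability p; indifference gives −11p − 4(1−p) = 5p − 8(1−p), so p = 1/5.
Similarly Bob's optimal q on s1 is 13/20, and the value is -11·(13/20) + (5)·(7/20) = -27/5.

-27/5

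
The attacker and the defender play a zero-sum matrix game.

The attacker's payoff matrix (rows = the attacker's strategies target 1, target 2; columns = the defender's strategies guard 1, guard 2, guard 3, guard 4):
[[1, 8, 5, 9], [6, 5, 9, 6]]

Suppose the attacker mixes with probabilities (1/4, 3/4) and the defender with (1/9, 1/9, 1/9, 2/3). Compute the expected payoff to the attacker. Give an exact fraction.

Against (1/9, 1/9, 1/9, 2/3), each row's expected payoff is target 1: 68/9; target 2: 56/9.
Taking the (1/4, 3/4)-weighted average: (1/4)·(68/9) + (3/4)·(56/9) = 59/9.

59/9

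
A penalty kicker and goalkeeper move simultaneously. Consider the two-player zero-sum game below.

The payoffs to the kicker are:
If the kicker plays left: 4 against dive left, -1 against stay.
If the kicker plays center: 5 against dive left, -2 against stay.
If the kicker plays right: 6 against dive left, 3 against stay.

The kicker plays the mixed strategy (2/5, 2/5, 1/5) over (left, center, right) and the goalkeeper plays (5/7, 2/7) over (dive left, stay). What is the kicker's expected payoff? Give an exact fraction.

Against (5/7, 2/7), each row's expected payoff is left: 18/7; center: 3; right: 36/7.
Taking the (2/5, 2/5, 1/5)-weighted average: (2/5)·(18/7) + (2/5)·(3) + (1/5)·(36/7) = 114/35.

114/35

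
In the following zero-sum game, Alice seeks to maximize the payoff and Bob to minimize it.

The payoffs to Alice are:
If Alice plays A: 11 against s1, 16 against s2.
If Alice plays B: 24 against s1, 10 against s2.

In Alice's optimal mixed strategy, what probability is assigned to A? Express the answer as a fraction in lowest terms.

Row minima are 11 and 10, so Alice's maximin is 11; column maxima are 24 and 16, so Bob's minimax is 16. These differ, so the equilibrium is in mixed strategies.
Let Alice play A with probability p. Bob is indifferent when 11p + 24(1−p) = 16p + 10(1−p), giving p = 14/19.

14/19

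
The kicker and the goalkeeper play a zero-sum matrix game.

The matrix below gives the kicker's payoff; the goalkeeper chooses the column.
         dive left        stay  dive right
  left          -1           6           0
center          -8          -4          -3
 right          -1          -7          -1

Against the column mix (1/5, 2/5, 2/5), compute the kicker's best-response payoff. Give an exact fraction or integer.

11/5

left: (-1)·(1/5) + (6)·(2/5) + (0)·(2/5) = 11/5.
center: (-8)·(1/5) + (-4)·(2/5) + (-3)·(2/5) = -22/5.
right: (-1)·(1/5) + (-7)·(2/5) + (-1)·(2/5) = -17/5.
The best pure response is left with expected payoff 11/5.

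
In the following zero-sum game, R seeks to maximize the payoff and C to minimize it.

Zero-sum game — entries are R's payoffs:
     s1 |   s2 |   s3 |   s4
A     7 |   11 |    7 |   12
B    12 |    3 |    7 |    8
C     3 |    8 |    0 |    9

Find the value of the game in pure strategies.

7

Row minima: 7, 3, 0 → R's maximin is 7.
Column maxima: 12, 11, 7, 12 → C's minimax is 7.
They coincide at (A, s3), so the value is 7.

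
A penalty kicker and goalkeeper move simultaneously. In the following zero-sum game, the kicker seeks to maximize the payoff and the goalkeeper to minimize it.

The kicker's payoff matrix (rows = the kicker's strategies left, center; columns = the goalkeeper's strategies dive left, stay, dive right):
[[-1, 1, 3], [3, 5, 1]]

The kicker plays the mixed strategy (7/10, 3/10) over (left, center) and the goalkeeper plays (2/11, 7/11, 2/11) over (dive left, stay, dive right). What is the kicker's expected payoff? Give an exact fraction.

Against (2/11, 7/11, 2/11), each row's expected payoff is left: 1; center: 43/11.
Taking the (7/10, 3/10)-weighted average: (7/10)·(1) + (3/10)·(43/11) = 103/55.

103/55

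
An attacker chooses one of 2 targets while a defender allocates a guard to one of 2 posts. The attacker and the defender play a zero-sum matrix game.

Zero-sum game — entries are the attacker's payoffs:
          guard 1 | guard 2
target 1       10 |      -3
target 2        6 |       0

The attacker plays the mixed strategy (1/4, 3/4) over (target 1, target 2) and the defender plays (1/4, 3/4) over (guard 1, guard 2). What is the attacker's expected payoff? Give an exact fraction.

Against (1/4, 3/4), each row's expected payoff is target 1: 1/4; target 2: 3/2.
Taking the (1/4, 3/4)-weighted average: (1/4)·(1/4) + (3/4)·(3/2) = 19/16.

19/16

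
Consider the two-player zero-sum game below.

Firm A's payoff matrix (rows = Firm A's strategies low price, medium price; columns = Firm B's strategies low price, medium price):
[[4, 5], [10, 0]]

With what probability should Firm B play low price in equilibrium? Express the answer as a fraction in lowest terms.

5/11

Row minima are 4 and 0, so Firm A's maximin is 4; column maxima are 10 and 5, so Firm B's minimax is 5. These differ, so the equilibrium is in mixed strategies.
Let Firm B play low price with probability q. Firm A is indifferent when 4q + 5(1−q) = 10q, giving q = 5/11.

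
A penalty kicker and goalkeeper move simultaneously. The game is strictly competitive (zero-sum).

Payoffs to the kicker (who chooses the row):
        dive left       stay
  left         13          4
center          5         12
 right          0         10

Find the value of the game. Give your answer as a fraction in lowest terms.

Row right is strictly dominated by row center, so the kicker never plays it.
The remaining 2×2 game on (left, center) × (dive left, stay) has no saddle point. Let the kicker play left with probability p; indifference gives 13p + 5(1−p) = 4p + 12(1−p), so p = 7/16.
Similarly the goalkeeper's optimal q on dive left is 1/2, and the value is 13·(1/2) + (4)·(1/2) = 17/2.

17/2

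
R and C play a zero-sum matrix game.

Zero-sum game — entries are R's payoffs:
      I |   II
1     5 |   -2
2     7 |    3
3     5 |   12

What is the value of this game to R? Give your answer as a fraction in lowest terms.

Row 1 is strictly dominated by row 2, so R never plays it.
The remaining 2×2 game on (2, 3) × (I, II) has no saddle point. Let R play 2 with probability p; indifference gives 7p + 5(1−p) = 3p + 12(1−p), so p = 7/11.
Similarly C's optimal q on I is 9/11, and the value is 7·(9/11) + (3)·(2/11) = 69/11.

69/11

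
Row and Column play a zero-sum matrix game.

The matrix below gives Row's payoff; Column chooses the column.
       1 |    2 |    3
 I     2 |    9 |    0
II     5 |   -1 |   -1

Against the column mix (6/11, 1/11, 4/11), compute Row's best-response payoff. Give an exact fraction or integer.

25/11

I: (2)·(6/11) + (9)·(1/11) + (0)·(4/11) = 21/11.
II: (5)·(6/11) + (-1)·(1/11) + (-1)·(4/11) = 25/11.
The best pure response is II with expected payoff 25/11.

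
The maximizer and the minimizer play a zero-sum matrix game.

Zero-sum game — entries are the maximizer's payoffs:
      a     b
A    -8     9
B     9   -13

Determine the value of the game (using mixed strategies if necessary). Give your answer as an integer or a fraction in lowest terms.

Row minima are -8 and -13, so the maximizer's maximin is -8; column maxima are 9 and 9, so the minimizer's minimax is 9. These differ, so the equilibrium is in mixed strategies.
Let the maximizer play A with probability p. The minimizer is indifferent when −8p + 9(1−p) = 9p − 13(1−p), giving p = 22/39.
Let the minimizer play a with probability q. The maximizer is indifferent when −8q + 9(1−q) = 9q − 13(1−q), giving q = 22/39.
The value is -8·(22/39) + (9)·(17/39) = -23/39.

-23/39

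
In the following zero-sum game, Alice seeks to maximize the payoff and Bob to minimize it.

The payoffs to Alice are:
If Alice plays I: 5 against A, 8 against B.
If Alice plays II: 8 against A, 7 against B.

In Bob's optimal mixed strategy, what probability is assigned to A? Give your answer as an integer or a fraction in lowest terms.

Row minima are 5 and 7, so Alice's maximin is 7; column maxima are 8 and 8, so Bob's minimax is 8. These differ, so the equilibrium is in mixed strategies.
Let Bob play A with probability q. Alice is indifferent when 5q + 8(1−q) = 8q + 7(1−q), giving q = 1/4.

1/4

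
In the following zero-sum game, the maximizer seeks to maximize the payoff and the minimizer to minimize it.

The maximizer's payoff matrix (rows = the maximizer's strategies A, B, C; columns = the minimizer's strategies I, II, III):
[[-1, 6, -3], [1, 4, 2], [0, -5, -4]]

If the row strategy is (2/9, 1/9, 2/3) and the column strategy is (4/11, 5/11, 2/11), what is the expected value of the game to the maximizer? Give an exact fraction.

Against (4/11, 5/11, 2/11), each row's expected payoff is A: 20/11; B: 28/11; C: -3.
Taking the (2/9, 1/9, 2/3)-weighted average: (2/9)·(20/11) + (1/9)·(28/11) + (2/3)·(-3) = -130/99.

-130/99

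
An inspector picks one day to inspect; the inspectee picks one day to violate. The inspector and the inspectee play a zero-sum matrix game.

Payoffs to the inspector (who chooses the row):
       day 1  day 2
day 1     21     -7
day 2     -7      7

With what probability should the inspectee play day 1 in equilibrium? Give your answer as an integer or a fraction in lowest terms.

1/3

Row minima are -7 and -7, so the inspector's maximin is -7; column maxima are 21 and 7, so the inspectee's minimax is 7. These differ, so the equilibrium is in mixed strategies.
Let the inspectee play day 1 with probability q. The inspector is indifferent when 21q − 7(1−q) = −7q + 7(1−q), giving q = 1/3.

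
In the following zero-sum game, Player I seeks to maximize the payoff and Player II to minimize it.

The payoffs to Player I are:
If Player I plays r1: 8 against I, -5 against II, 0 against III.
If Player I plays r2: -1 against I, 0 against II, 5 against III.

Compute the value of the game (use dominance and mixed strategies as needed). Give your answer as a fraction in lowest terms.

Column III is strictly dominated by II for Player II (it gives Player I more in every row).
The remaining 2×2 game on (r1, r2) × (I, II) has no saddle point. Let Player I play r1 with probability p; indifference gives 8p − (1−p) = −5p, so p = 1/14.
Similarly Player II's optimal q on I is 5/14, and the value is 8·(5/14) + (-5)·(9/14) = -5/14.

-5/14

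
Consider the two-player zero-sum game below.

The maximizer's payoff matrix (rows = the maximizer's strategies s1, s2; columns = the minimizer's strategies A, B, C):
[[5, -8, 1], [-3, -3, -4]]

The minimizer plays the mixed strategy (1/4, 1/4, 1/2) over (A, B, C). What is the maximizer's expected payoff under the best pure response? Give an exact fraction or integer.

-1/4

s1: (5)·(1/4) + (-8)·(1/4) + (1)·(1/2) = -1/4.
s2: (-3)·(1/4) + (-3)·(1/4) + (-4)·(1/2) = -7/2.
The best pure response is s1 with expected payoff -1/4.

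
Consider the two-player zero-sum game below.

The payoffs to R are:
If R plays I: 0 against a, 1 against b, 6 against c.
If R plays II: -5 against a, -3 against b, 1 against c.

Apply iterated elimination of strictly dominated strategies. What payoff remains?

0

Row II is strictly dominated by row I (0>-5, 1>-3, 6>1); eliminate II.
Column c is strictly dominated by a for C (0<6); eliminate c.
Column b is strictly dominated by a for C (0<1); eliminate b.
Only (I, a) remains, with payoff 0.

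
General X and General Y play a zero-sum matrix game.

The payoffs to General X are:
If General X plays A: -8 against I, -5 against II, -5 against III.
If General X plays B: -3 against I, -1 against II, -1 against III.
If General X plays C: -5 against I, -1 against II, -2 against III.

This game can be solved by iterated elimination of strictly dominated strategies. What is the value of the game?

Column III is strictly dominated by I for General Y (-8<-5, -3<-1, -5<-2); eliminate III.
Column II is strictly dominated by I for General Y (-8<-5, -3<-1, -5<-1); eliminate II.
Row A is strictly dominated by row B (-3>-8); eliminate A.
Row C is strictly dominated by row B (-3>-5); eliminate C.
Only (B, I) remains, with payoff -3.

-3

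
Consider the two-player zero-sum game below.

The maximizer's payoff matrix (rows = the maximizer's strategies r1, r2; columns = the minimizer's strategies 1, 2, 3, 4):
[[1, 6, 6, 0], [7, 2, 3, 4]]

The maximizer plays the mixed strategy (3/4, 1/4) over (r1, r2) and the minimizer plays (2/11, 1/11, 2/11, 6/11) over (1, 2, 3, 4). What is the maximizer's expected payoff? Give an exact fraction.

Against (2/11, 1/11, 2/11, 6/11), each row's expected payoff is r1: 20/11; r2: 46/11.
Taking the (3/4, 1/4)-weighted average: (3/4)·(20/11) + (1/4)·(46/11) = 53/22.

53/22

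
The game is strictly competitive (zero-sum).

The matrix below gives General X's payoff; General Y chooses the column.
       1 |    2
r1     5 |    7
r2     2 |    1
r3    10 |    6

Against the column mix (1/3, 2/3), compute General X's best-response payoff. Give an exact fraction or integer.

r1: (5)·(1/3) + (7)·(2/3) = 19/3.
r2: (2)·(1/3) + (1)·(2/3) = 4/3.
r3: (10)·(1/3) + (6)·(2/3) = 22/3.
The best pure response is r3 with expected payoff 22/3.

22/3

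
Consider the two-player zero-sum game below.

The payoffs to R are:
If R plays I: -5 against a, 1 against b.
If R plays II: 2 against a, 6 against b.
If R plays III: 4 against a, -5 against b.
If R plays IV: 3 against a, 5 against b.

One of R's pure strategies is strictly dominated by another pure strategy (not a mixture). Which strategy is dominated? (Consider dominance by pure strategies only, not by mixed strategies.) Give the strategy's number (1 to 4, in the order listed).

1

Compare I with II: 2 > -5, 6 > 1.
So II strictly dominates I for R; I is strictly dominated.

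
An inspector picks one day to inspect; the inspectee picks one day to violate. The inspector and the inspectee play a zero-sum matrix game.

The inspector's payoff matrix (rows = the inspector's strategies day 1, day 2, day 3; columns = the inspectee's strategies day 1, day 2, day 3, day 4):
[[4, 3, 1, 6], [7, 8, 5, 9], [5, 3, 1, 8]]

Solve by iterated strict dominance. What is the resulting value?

5

Column day 1 is strictly dominated by day 3 for the inspectee (1<4, 5<7, 1<5); eliminate day 1.
Row day 1 is strictly dominated by row day 2 (8>3, 5>1, 9>6); eliminate day 1.
Column day 4 is strictly dominated by day 2 for the inspectee (8<9, 3<8); eliminate day 4.
Column day 2 is strictly dominated by day 3 for the inspectee (5<8, 1<3); eliminate day 2.
Row day 3 is strictly dominated by row day 2 (5>1); eliminate day 3.
Only (day 2, day 3) remains, with payoff 5.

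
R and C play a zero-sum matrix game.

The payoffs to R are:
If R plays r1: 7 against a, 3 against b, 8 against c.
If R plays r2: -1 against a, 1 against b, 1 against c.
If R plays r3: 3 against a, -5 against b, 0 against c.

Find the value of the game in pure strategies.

3

Row minima: 3, -1, -5 → R's maximin is 3.
Column maxima: 7, 3, 8 → C's minimax is 3.
They coincide at (r1, b), so the value is 3.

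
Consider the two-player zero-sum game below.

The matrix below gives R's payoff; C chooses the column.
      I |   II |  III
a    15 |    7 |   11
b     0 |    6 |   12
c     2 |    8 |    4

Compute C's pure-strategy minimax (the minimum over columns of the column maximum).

The worst case (largest entry) in each column is I: 15, II: 8, III: 12.
The best (smallest) of these is 8.

8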